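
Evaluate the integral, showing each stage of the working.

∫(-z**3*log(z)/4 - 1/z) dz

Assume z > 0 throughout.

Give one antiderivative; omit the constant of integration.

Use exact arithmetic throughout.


Step 1. Rewrite: now ∫(-1/z) dz + ∫(-z**3*log(z)/4) dz.
Step 2. Integrate ∫(-z**3*log(z)/4) dz by parts with u = log(z), dv = (-z**3/4) dz, so v = -z**4/16 [assuming z > 0]: now -z**4*log(z)/16 + ∫(-1/z) dz + ∫(z**3/16) dz.
Step 3. Evaluate the standard form: now -z**4*log(z)/16 + z**4/64 + ∫(-1/z) dz.
Step 4. Evaluate the standard form [assuming z > 0]: now -z**4*log(z)/16 + z**4/64 - log(z).
Answer: -z**4*log(z)/16 + z**4/64 - log(z).


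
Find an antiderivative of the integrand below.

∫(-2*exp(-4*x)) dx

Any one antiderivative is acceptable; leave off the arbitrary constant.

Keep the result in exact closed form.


Answer: exp(-4*x)/2.


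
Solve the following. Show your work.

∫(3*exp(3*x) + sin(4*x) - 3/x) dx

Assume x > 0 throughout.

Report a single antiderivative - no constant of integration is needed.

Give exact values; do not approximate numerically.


Step 1. Rewrite: now ∫(-3/x) dx + ∫(3*exp(3*x)) dx + ∫(sin(4*x)) dx.
Step 2. Evaluate the standard form [assuming x > 0]: now -3*log(x) + ∫(3*exp(3*x)) dx + ∫(sin(4*x)) dx.
Step 3. Evaluate the standard form: now exp(3*x) - 3*log(x) + ∫(sin(4*x)) dx.
Step 4. Evaluate the standard form: now exp(3*x) - 3*log(x) - cos(4*x)/4.
Answer: exp(3*x) - 3*log(x) - cos(4*x)/4.


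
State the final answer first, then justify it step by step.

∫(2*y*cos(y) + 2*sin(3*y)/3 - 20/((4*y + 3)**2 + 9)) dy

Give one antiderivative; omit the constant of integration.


The answer is 2*y*sin(y) + 2*cos(y) - 2*cos(3*y)/9 - 5*atan(4*y/3 + 1)/3.
Step 1. Rewrite: now ∫(2*y*cos(y)) dy + ∫(-20/((4*y + 3)**2 + 9)) dy + ∫(2*sin(3*y)/3) dy.
Step 2. Substitute u = 4*y + 3, turning ∫(-20/((4*y + 3)**2 + 9)) dy into ∫(-5/(u**2 + 9)) du: now ∫(2*y*cos(y)) dy + ∫(-5/(u**2 + 9)) du + ∫(2*sin(3*y)/3) dy.
Step 3. Evaluate the standard form: now -5*atan(u/3)/3 + ∫(2*y*cos(y)) dy + ∫(2*sin(3*y)/3) dy.
Step 4. Substitute back u = 4*y + 3: now -5*atan(4*y/3 + 1)/3 + ∫(2*y*cos(y)) dy + ∫(2*sin(3*y)/3) dy.
Step 5. Integrate ∫(2*y*cos(y)) dy by parts with u = y, dv = (2*cos(y)) dy, so v = 2*sin(y): now 2*y*sin(y) - 5*atan(4*y/3 + 1)/3 + ∫(-2*sin(y)) dy + ∫(2*sin(3*y)/3) dy.
Step 6. Evaluate the standard form: now 2*y*sin(y) + 2*cos(y) - 5*atan(4*y/3 + 1)/3 + ∫(2*sin(3*y)/3) dy.
Step 7. Evaluate the standard form: now 2*y*sin(y) + 2*cos(y) - 2*cos(3*y)/9 - 5*atan(4*y/3 + 1)/3.
Answer: 2*y*sin(y) + 2*cos(y) - 2*cos(3*y)/9 - 5*atan(4*y/3 + 1)/3.


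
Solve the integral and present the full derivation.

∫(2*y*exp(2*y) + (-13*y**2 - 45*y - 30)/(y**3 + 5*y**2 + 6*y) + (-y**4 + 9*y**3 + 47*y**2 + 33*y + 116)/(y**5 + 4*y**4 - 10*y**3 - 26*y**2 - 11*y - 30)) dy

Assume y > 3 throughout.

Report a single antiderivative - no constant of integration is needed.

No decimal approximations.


Step 1. Rewrite: now ∫(2*y*exp(2*y)) dy + ∫((-13*y**2 - 45*y - 30)/(y**3 + 5*y**2 + 6*y)) dy + ∫((-y**4 + 9*y**3 + 47*y**2 + 33*y + 116)/(y**5 + 4*y**4 - 10*y**3 - 26*y**2 - 11*y - 30)) dy.
Step 2. Decompose ∫((-y**4 + 9*y**3 + 47*y**2 + 33*y + 116)/(y**5 + 4*y**4 - 10*y**3 - 26*y**2 - 11*y - 30)) dy by partial fractions, (-y**4 + 9*y**3 + 47*y**2 + 33*y + 116)/(y**5 + 4*y**4 - 10*y**3 - 26*y**2 - 11*y - 30) = -2/(y**2 + 1) - 1/(y + 5) - 2/(y + 2) + 2/(y - 3): now ∫(2*y*exp(2*y)) dy + ∫((-13*y**2 - 45*y - 30)/(y**3 + 5*y**2 + 6*y)) dy + ∫(2/(y - 3)) dy + ∫(-2/(y + 2)) dy + ∫(-1/(y + 5)) dy + ∫(-2/(y**2 + 1)) dy.
Step 3. Evaluate the standard form [assuming y > -2]: now -2*log(y + 2) + ∫(2*y*exp(2*y)) dy + ∫((-13*y**2 - 45*y - 30)/(y**3 + 5*y**2 + 6*y)) dy + ∫(2/(y - 3)) dy + ∫(-1/(y + 5)) dy + ∫(-2/(y**2 + 1)) dy.
Step 4. Evaluate the standard form [assuming y > 3]: now 2*log(y - 3) - 2*log(y + 2) + ∫(2*y*exp(2*y)) dy + ∫((-13*y**2 - 45*y - 30)/(y**3 + 5*y**2 + 6*y)) dy + ∫(-1/(y + 5)) dy + ∫(-2/(y**2 + 1)) dy.
Step 5. Evaluate the standard form [assuming y > -5]: now 2*log(y - 3) - 2*log(y + 2) - log(y + 5) + ∫(2*y*exp(2*y)) dy + ∫((-13*y**2 - 45*y - 30)/(y**3 + 5*y**2 + 6*y)) dy + ∫(-2/(y**2 + 1)) dy.
Step 6. Evaluate the standard form: now 2*log(y - 3) - 2*log(y + 2) - log(y + 5) - 2*atan(y) + ∫(2*y*exp(2*y)) dy + ∫((-13*y**2 - 45*y - 30)/(y**3 + 5*y**2 + 6*y)) dy.
Step 7. Decompose ∫((-13*y**2 - 45*y - 30)/(y**3 + 5*y**2 + 6*y)) dy by partial fractions, (-13*y**2 - 45*y - 30)/(y**3 + 5*y**2 + 6*y) = -4/(y + 3) - 4/(y + 2) - 5/y: now 2*log(y - 3) - 2*log(y + 2) - log(y + 5) - 2*atan(y) + ∫(-5/y) dy + ∫(2*y*exp(2*y)) dy + ∫(-4/(y + 2)) dy + ∫(-4/(y + 3)) dy.
Step 8. Evaluate the standard form [assuming y > -2]: now 2*log(y - 3) - 6*log(y + 2) - log(y + 5) - 2*atan(y) + ∫(-5/y) dy + ∫(2*y*exp(2*y)) dy + ∫(-4/(y + 3)) dy.
Step 9. Evaluate the standard form [assuming y > 0]: now -5*log(y) + 2*log(y - 3) - 6*log(y + 2) - log(y + 5) - 2*atan(y) + ∫(2*y*exp(2*y)) dy + ∫(-4/(y + 3)) dy.
Step 10. Evaluate the standard form [assuming y > -3]: now -5*log(y) + 2*log(y - 3) - 6*log(y + 2) - 4*log(y + 3) - log(y + 5) - 2*atan(y) + ∫(2*y*exp(2*y)) dy.
Step 11. Integrate ∫(2*y*exp(2*y)) dy by parts with u = y, dv = (2*exp(2*y)) dy, so v = exp(2*y): now y*exp(2*y) - 5*log(y) + 2*log(y - 3) - 6*log(y + 2) - 4*log(y + 3) - log(y + 5) - 2*atan(y) + ∫(-exp(2*y)) dy.
Step 12. Evaluate the standard form: now y*exp(2*y) - exp(2*y)/2 - 5*log(y) + 2*log(y - 3) - 6*log(y + 2) - 4*log(y + 3) - log(y + 5) - 2*atan(y).
Answer: y*exp(2*y) - exp(2*y)/2 - 5*log(y) + 2*log(y - 3) - 6*log(y + 2) - 4*log(y + 3) - log(y + 5) - 2*atan(y).


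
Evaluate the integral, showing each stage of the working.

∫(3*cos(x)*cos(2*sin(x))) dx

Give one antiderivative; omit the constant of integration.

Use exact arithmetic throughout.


Step 1. Substitute u = sin(x), turning ∫(3*cos(x)*cos(2*sin(x))) dx into ∫(3*cos(2*u)) du: now ∫(3*cos(2*u)) du.
Step 2. Evaluate the standard form: now 3*sin(2*u)/2.
Step 3. Substitute back u = sin(x): now 3*sin(2*sin(x))/2.
Answer: 3*sin(2*sin(x))/2.


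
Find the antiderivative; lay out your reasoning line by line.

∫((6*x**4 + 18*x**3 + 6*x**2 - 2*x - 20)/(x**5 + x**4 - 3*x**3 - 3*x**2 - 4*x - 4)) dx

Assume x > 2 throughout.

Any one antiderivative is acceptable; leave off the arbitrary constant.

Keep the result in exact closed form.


Step 1. Decompose ∫((6*x**4 + 18*x**3 + 6*x**2 - 2*x - 20)/(x**5 + x**4 - 3*x**3 - 3*x**2 - 4*x - 4)) dx by partial fractions, (6*x**4 + 18*x**3 + 6*x**2 - 2*x - 20)/(x**5 + x**4 - 3*x**3 - 3*x**2 - 4*x - 4) = 4/(x**2 + 1) - 2/(x + 2) + 4/(x + 1) + 4/(x - 2): now ∫(4/(x - 2)) dx + ∫(4/(x + 1)) dx + ∫(-2/(x + 2)) dx + ∫(4/(x**2 + 1)) dx.
Step 2. Evaluate the standard form [assuming x > -2]: now -2*log(x + 2) + ∫(4/(x - 2)) dx + ∫(4/(x + 1)) dx + ∫(4/(x**2 + 1)) dx.
Step 3. Evaluate the standard form [assuming x > -1]: now 4*log(x + 1) - 2*log(x + 2) + ∫(4/(x - 2)) dx + ∫(4/(x**2 + 1)) dx.
Step 4. Evaluate the standard form [assuming x > 2]: now 4*log(x - 2) + 4*log(x + 1) - 2*log(x + 2) + ∫(4/(x**2 + 1)) dx.
Step 5. Evaluate the standard form: now 4*log(x - 2) + 4*log(x + 1) - 2*log(x + 2) + 4*atan(x).
Answer: 4*log(x - 2) + 4*log(x + 1) - 2*log(x + 2) + 4*atan(x).


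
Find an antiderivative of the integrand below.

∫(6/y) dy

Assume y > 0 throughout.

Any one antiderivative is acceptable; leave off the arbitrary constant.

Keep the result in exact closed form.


Answer: 6*log(y).


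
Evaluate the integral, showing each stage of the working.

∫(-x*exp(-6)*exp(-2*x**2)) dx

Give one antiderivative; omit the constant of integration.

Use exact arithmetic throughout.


Step 1. Substitute u = x**2 + 3, turning ∫(-x*exp(-6)*exp(-2*x**2)) dx into ∫(-exp(-2*u)/2) du: now ∫(-exp(-2*u)/2) du.
Step 2. Evaluate the standard form: now exp(-2*u)/4.
Step 3. Substitute back u = x**2 + 3: now exp(-2*x**2 - 6)/4.
Answer: exp(-2*x**2 - 6)/4.


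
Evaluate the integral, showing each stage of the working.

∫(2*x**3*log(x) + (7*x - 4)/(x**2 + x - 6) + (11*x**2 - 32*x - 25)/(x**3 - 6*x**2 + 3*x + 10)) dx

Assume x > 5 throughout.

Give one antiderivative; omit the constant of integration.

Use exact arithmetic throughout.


Step 1. Rewrite: now ∫(2*x**3*log(x)) dx + ∫((7*x - 4)/(x**2 + x - 6)) dx + ∫((11*x**2 - 32*x - 25)/(x**3 - 6*x**2 + 3*x + 10)) dx.
Step 2. Decompose ∫((7*x - 4)/(x**2 + x - 6)) dx by partial fractions, (7*x - 4)/(x**2 + x - 6) = 5/(x + 3) + 2/(x - 2): now ∫(2*x**3*log(x)) dx + ∫((11*x**2 - 32*x - 25)/(x**3 - 6*x**2 + 3*x + 10)) dx + ∫(2/(x - 2)) dx + ∫(5/(x + 3)) dx.
Step 3. Evaluate the standard form [assuming x > -3]: now 5*log(x + 3) + ∫(2*x**3*log(x)) dx + ∫((11*x**2 - 32*x - 25)/(x**3 - 6*x**2 + 3*x + 10)) dx + ∫(2/(x - 2)) dx.
Step 4. Evaluate the standard form [assuming x > 2]: now 2*log(x - 2) + 5*log(x + 3) + ∫(2*x**3*log(x)) dx + ∫((11*x**2 - 32*x - 25)/(x**3 - 6*x**2 + 3*x + 10)) dx.
Step 5. Integrate ∫(2*x**3*log(x)) dx by parts with u = log(x), dv = (2*x**3) dx, so v = x**4/2 [assuming x > 0]: now x**4*log(x)/2 + 2*log(x - 2) + 5*log(x + 3) + ∫(-x**3/2) dx + ∫((11*x**2 - 32*x - 25)/(x**3 - 6*x**2 + 3*x + 10)) dx.
Step 6. Evaluate the standard form: now x**4*log(x)/2 - x**4/8 + 2*log(x - 2) + 5*log(x + 3) + ∫((11*x**2 - 32*x - 25)/(x**3 - 6*x**2 + 3*x + 10)) dx.
Step 7. Decompose ∫((11*x**2 - 32*x - 25)/(x**3 - 6*x**2 + 3*x + 10)) dx by partial fractions, (11*x**2 - 32*x - 25)/(x**3 - 6*x**2 + 3*x + 10) = 1/(x + 1) + 5/(x - 2) + 5/(x - 5): now x**4*log(x)/2 - x**4/8 + 2*log(x - 2) + 5*log(x + 3) + ∫(5/(x - 5)) dx + ∫(5/(x - 2)) dx + ∫(1/(x + 1)) dx.
Step 8. Evaluate the standard form [assuming x > -1]: now x**4*log(x)/2 - x**4/8 + 2*log(x - 2) + log(x + 1) + 5*log(x + 3) + ∫(5/(x - 5)) dx + ∫(5/(x - 2)) dx.
Step 9. Evaluate the standard form [assuming x > 5]: now x**4*log(x)/2 - x**4/8 + 5*log(x - 5) + 2*log(x - 2) + log(x + 1) + 5*log(x + 3) + ∫(5/(x - 2)) dx.
Step 10. Evaluate the standard form [assuming x > 2]: now x**4*log(x)/2 - x**4/8 + 5*log(x - 5) + 7*log(x - 2) + log(x + 1) + 5*log(x + 3).
Answer: x**4*log(x)/2 - x**4/8 + 5*log(x - 5) + 7*log(x - 2) + log(x + 1) + 5*log(x + 3).


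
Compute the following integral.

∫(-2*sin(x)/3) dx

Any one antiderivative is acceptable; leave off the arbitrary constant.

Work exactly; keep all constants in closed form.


Answer: 2*cos(x)/3.


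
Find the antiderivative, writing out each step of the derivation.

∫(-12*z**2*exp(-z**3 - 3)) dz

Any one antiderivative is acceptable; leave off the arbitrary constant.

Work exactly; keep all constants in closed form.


Step 1. Substitute u = z**3 + 3, turning ∫(-12*z**2*exp(-z**3 - 3)) dz into ∫(-4*exp(-u)) du: now ∫(-4*exp(-u)) du.
Step 2. Evaluate the standard form: now 4*exp(-u).
Step 3. Substitute back u = z**3 + 3: now 4*exp(-z**3 - 3).
Answer: 4*exp(-z**3 - 3).


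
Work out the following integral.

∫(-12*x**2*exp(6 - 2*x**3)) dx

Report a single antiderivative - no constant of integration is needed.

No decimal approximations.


Answer: 2*exp(6 - 2*x**3).


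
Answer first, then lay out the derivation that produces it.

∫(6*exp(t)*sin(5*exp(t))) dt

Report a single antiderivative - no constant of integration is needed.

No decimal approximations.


The answer is -6*cos(5*exp(t))/5.
Step 1. Substitute u = exp(t), turning ∫(6*exp(t)*sin(5*exp(t))) dt into ∫(6*sin(5*u)) du: now ∫(6*sin(5*u)) du.
Step 2. Evaluate the standard form: now -6*cos(5*u)/5.
Step 3. Substitute back u = exp(t): now -6*cos(5*exp(t))/5.
Answer: -6*cos(5*exp(t))/5.


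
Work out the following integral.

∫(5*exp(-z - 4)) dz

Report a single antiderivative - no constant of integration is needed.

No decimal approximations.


Answer: -5*exp(-z - 4).


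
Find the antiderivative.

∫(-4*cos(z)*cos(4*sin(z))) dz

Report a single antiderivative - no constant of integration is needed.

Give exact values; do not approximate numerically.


Answer: -sin(4*sin(z)).


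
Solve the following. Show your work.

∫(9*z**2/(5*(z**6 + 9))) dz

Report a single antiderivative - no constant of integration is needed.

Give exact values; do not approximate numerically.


Step 1. Substitute u = z**3, turning ∫(9*z**2/(5*(z**6 + 9))) dz into ∫(3/(5*(u**2 + 9))) du: now ∫(3/(5*(u**2 + 9))) du.
Step 2. Evaluate the standard form: now atan(u/3)/5.
Step 3. Substitute back u = z**3: now atan(z**3/3)/5.
Answer: atan(z**3/3)/5.


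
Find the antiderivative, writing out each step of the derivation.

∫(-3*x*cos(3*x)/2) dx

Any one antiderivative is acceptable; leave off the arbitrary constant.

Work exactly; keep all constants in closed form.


Step 1. Integrate ∫(-3*x*cos(3*x)/2) dx by parts with u = x, dv = (-3*cos(3*x)/2) dx, so v = -sin(3*x)/2: now -x*sin(3*x)/2 + ∫(sin(3*x)/2) dx.
Step 2. Evaluate the standard form: now -x*sin(3*x)/2 - cos(3*x)/6.
Answer: -x*sin(3*x)/2 - cos(3*x)/6.


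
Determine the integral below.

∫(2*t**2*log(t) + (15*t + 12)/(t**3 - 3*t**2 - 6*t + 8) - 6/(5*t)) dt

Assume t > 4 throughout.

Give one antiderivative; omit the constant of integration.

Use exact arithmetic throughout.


Answer: 2*t**3*log(t)/3 - 2*t**3/9 - 6*log(t)/5 + 4*log(t - 4) - 3*log(t - 1) - log(t + 2).


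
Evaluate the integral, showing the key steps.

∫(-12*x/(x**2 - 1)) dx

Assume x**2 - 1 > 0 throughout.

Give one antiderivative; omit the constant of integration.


Step 1. Substitute u = x**2 - 1, turning ∫(-12*x/(x**2 - 1)) dx into ∫(-6/u) du: now ∫(-6/u) du.
Step 2. Evaluate the standard form [assuming u > 0]: now -6*log(u).
Step 3. Substitute back u = x**2 - 1: now -6*log(x**2 - 1).
Answer: -6*log(x**2 - 1).


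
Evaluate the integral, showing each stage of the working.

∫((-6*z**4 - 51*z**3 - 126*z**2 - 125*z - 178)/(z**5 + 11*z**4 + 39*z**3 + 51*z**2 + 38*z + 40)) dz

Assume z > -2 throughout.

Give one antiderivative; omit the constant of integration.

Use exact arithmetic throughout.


Step 1. Decompose ∫((-6*z**4 - 51*z**3 - 126*z**2 - 125*z - 178)/(z**5 + 11*z**4 + 39*z**3 + 51*z**2 + 38*z + 40)) dz by partial fractions, (-6*z**4 - 51*z**3 - 126*z**2 - 125*z - 178)/(z**5 + 11*z**4 + 39*z**3 + 51*z**2 + 38*z + 40) = -2/(z**2 + 1) - 1/(z + 5) - 1/(z + 4) - 4/(z + 2): now ∫(-4/(z + 2)) dz + ∫(-1/(z + 4)) dz + ∫(-1/(z + 5)) dz + ∫(-2/(z**2 + 1)) dz.
Step 2. Evaluate the standard form [assuming z > -2]: now -4*log(z + 2) + ∫(-1/(z + 4)) dz + ∫(-1/(z + 5)) dz + ∫(-2/(z**2 + 1)) dz.
Step 3. Evaluate the standard form [assuming z > -5]: now -4*log(z + 2) - log(z + 5) + ∫(-1/(z + 4)) dz + ∫(-2/(z**2 + 1)) dz.
Step 4. Evaluate the standard form [assuming z > -4]: now -4*log(z + 2) - log(z + 4) - log(z + 5) + ∫(-2/(z**2 + 1)) dz.
Step 5. Evaluate the standard form: now -4*log(z + 2) - log(z + 4) - log(z + 5) - 2*atan(z).
Answer: -4*log(z + 2) - log(z + 4) - log(z + 5) - 2*atan(z).


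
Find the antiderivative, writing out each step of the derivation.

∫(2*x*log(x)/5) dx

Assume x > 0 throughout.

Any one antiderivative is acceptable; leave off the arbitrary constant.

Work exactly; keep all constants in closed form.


Step 1. Integrate ∫(2*x*log(x)/5) dx by parts with u = log(x), dv = (2*x/5) dx, so v = x**2/5 [assuming x > 0]: now x**2*log(x)/5 + ∫(-x/5) dx.
Step 2. Evaluate the standard form: now x**2*log(x)/5 - x**2/10.
Answer: x**2*log(x)/5 - x**2/10.


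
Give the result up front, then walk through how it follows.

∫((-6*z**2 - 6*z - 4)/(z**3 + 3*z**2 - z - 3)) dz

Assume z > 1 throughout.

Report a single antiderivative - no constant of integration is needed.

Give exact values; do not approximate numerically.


The answer is -2*log(z - 1) + log(z + 1) - 5*log(z + 3).
Step 1. Decompose ∫((-6*z**2 - 6*z - 4)/(z**3 + 3*z**2 - z - 3)) dz by partial fractions, (-6*z**2 - 6*z - 4)/(z**3 + 3*z**2 - z - 3) = -5/(z + 3) + 1/(z + 1) - 2/(z - 1): now ∫(-2/(z - 1)) dz + ∫(1/(z + 1)) dz + ∫(-5/(z + 3)) dz.
Step 2. Evaluate the standard form [assuming z > -3]: now -5*log(z + 3) + ∫(-2/(z - 1)) dz + ∫(1/(z + 1)) dz.
Step 3. Evaluate the standard form [assuming z > -1]: now log(z + 1) - 5*log(z + 3) + ∫(-2/(z - 1)) dz.
Step 4. Evaluate the standard form [assuming z > 1]: now -2*log(z - 1) + log(z + 1) - 5*log(z + 3).
Answer: -2*log(z - 1) + log(z + 1) - 5*log(z + 3).


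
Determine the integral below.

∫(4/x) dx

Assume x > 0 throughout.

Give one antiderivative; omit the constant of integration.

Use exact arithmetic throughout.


Answer: 4*log(x).


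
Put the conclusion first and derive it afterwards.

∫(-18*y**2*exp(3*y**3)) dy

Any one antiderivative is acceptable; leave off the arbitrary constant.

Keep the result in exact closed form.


The answer is -2*exp(3*y**3).
Step 1. Substitute u = y**3, turning ∫(-18*y**2*exp(3*y**3)) dy into ∫(-6*exp(3*u)) du: now ∫(-6*exp(3*u)) du.
Step 2. Evaluate the standard form: now -2*exp(3*u).
Step 3. Substitute back u = y**3: now -2*exp(3*y**3).
Answer: -2*exp(3*y**3).


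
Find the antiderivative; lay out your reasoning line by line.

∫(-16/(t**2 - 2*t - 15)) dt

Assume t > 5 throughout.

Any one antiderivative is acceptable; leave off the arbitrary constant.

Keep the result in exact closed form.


Step 1. Decompose ∫(-16/(t**2 - 2*t - 15)) dt by partial fractions, -16/(t**2 - 2*t - 15) = 2/(t + 3) - 2/(t - 5): now ∫(-2/(t - 5)) dt + ∫(2/(t + 3)) dt.
Step 2. Evaluate the standard form [assuming t > 5]: now -2*log(t - 5) + ∫(2/(t + 3)) dt.
Step 3. Evaluate the standard form [assuming t > -3]: now -2*log(t - 5) + 2*log(t + 3).
Answer: -2*log(t - 5) + 2*log(t + 3).


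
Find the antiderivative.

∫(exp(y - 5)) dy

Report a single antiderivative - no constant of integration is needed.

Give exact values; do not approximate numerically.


Answer: exp(y - 5).


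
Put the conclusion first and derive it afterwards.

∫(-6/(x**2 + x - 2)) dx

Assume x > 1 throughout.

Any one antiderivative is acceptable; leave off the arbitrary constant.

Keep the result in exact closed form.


The answer is -2*log(x - 1) + 2*log(x + 2).
Step 1. Decompose ∫(-6/(x**2 + x - 2)) dx by partial fractions, -6/(x**2 + x - 2) = 2/(x + 2) - 2/(x - 1): now ∫(-2/(x - 1)) dx + ∫(2/(x + 2)) dx.
Step 2. Evaluate the standard form [assuming x > -2]: now 2*log(x + 2) + ∫(-2/(x - 1)) dx.
Step 3. Evaluate the standard form [assuming x > 1]: now -2*log(x - 1) + 2*log(x + 2).
Answer: -2*log(x - 1) + 2*log(x + 2).


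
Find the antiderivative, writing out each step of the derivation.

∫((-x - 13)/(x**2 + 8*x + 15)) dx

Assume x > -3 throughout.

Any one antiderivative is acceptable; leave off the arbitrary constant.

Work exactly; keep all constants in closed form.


Step 1. Decompose ∫((-x - 13)/(x**2 + 8*x + 15)) dx by partial fractions, (-x - 13)/(x**2 + 8*x + 15) = 4/(x + 5) - 5/(x + 3): now ∫(-5/(x + 3)) dx + ∫(4/(x + 5)) dx.
Step 2. Evaluate the standard form [assuming x > -5]: now 4*log(x + 5) + ∫(-5/(x + 3)) dx.
Step 3. Evaluate the standard form [assuming x > -3]: now -5*log(x + 3) + 4*log(x + 5).
Answer: -5*log(x + 3) + 4*log(x + 5).


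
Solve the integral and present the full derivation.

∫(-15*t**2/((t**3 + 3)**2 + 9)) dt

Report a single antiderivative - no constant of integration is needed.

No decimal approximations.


Step 1. Substitute u = t**3 + 3, turning ∫(-15*t**2/((t**3 + 3)**2 + 9)) dt into ∫(-5/(u**2 + 9)) du: now ∫(-5/(u**2 + 9)) du.
Step 2. Evaluate the standard form: now -5*atan(u/3)/3.
Step 3. Substitute back u = t**3 + 3: now -5*atan(t**3/3 + 1)/3.
Answer: -5*atan(t**3/3 + 1)/3.


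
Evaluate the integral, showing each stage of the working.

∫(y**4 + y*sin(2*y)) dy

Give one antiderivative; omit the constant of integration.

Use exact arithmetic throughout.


Step 1. Rewrite: now ∫(y**4) dy + ∫(y*sin(2*y)) dy.
Step 2. Integrate ∫(y*sin(2*y)) dy by parts with u = y, dv = (sin(2*y)) dy, so v = -cos(2*y)/2: now -y*cos(2*y)/2 + ∫(y**4) dy + ∫(cos(2*y)/2) dy.
Step 3. Evaluate the standard form: now -y*cos(2*y)/2 + sin(2*y)/4 + ∫(y**4) dy.
Step 4. Evaluate the standard form: now y**5/5 - y*cos(2*y)/2 + sin(2*y)/4.
Answer: y**5/5 - y*cos(2*y)/2 + sin(2*y)/4.


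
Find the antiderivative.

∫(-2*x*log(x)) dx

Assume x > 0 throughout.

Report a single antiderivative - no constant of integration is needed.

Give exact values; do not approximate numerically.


Answer: -x**2*log(x) + x**2/2.


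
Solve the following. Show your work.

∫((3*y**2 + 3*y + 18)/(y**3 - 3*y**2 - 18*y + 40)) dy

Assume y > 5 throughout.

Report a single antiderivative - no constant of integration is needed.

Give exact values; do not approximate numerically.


Step 1. Decompose ∫((3*y**2 + 3*y + 18)/(y**3 - 3*y**2 - 18*y + 40)) dy by partial fractions, (3*y**2 + 3*y + 18)/(y**3 - 3*y**2 - 18*y + 40) = 1/(y + 4) - 2/(y - 2) + 4/(y - 5): now ∫(4/(y - 5)) dy + ∫(-2/(y - 2)) dy + ∫(1/(y + 4)) dy.
Step 2. Evaluate the standard form [assuming y > 2]: now -2*log(y - 2) + ∫(4/(y - 5)) dy + ∫(1/(y + 4)) dy.
Step 3. Evaluate the standard form [assuming y > 5]: now 4*log(y - 5) - 2*log(y - 2) + ∫(1/(y + 4)) dy.
Step 4. Evaluate the standard form [assuming y > -4]: now 4*log(y - 5) - 2*log(y - 2) + log(y + 4).
Answer: 4*log(y - 5) - 2*log(y - 2) + log(y + 4).


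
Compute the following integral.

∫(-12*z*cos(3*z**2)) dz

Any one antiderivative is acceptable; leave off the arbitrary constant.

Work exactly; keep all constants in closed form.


Answer: -2*sin(3*z**2).


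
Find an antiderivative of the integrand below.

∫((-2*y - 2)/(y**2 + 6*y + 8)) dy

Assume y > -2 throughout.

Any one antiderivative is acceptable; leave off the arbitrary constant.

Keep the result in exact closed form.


Answer: log(y + 2) - 3*log(y + 4).


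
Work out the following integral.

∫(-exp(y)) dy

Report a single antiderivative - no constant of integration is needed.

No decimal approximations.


Answer: -exp(y).


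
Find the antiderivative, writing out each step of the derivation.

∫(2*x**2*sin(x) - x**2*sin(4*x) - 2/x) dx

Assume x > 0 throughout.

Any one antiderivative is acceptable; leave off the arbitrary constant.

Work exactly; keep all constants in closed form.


Step 1. Rewrite: now ∫(-2/x) dx + ∫(2*x**2*sin(x)) dx + ∫(-x**2*sin(4*x)) dx.
Step 2. Evaluate the standard form [assuming x > 0]: now -2*log(x) + ∫(2*x**2*sin(x)) dx + ∫(-x**2*sin(4*x)) dx.
Step 3. Integrate ∫(-x**2*sin(4*x)) dx by parts with u = x**2, dv = (-sin(4*x)) dx, so v = cos(4*x)/4: now x**2*cos(4*x)/4 - 2*log(x) + ∫(-x*cos(4*x)/2) dx + ∫(2*x**2*sin(x)) dx.
Step 4. Integrate ∫(-x*cos(4*x)/2) dx by parts with u = x, dv = (-cos(4*x)/2) dx, so v = -sin(4*x)/8: now x**2*cos(4*x)/4 - x*sin(4*x)/8 - 2*log(x) + ∫(2*x**2*sin(x)) dx + ∫(sin(4*x)/8) dx.
Step 5. Evaluate the standard form: now x**2*cos(4*x)/4 - x*sin(4*x)/8 - 2*log(x) - cos(4*x)/32 + ∫(2*x**2*sin(x)) dx.
Step 6. Integrate ∫(2*x**2*sin(x)) dx by parts with u = x**2, dv = (2*sin(x)) dx, so v = -2*cos(x): now -2*x**2*cos(x) + x**2*cos(4*x)/4 - x*sin(4*x)/8 - 2*log(x) - cos(4*x)/32 + ∫(4*x*cos(x)) dx.
Step 7. Integrate ∫(4*x*cos(x)) dx by parts with u = x, dv = (4*cos(x)) dx, so v = 4*sin(x): now -2*x**2*cos(x) + x**2*cos(4*x)/4 + 4*x*sin(x) - x*sin(4*x)/8 - 2*log(x) - cos(4*x)/32 + ∫(-4*sin(x)) dx.
Step 8. Evaluate the standard form: now -2*x**2*cos(x) + x**2*cos(4*x)/4 + 4*x*sin(x) - x*sin(4*x)/8 - 2*log(x) + 4*cos(x) - cos(4*x)/32.
Answer: -2*x**2*cos(x) + x**2*cos(4*x)/4 + 4*x*sin(x) - x*sin(4*x)/8 - 2*log(x) + 4*cos(x) - cos(4*x)/32.


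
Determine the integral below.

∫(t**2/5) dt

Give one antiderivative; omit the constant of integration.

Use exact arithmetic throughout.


Answer: t**3/15.


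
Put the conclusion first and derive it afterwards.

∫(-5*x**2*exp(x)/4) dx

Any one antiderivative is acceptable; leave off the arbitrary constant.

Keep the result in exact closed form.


The answer is -5*x**2*exp(x)/4 + 5*x*exp(x)/2 - 5*exp(x)/2.
Step 1. Integrate ∫(-5*x**2*exp(x)/4) dx by parts with u = x**2, dv = (-5*exp(x)/4) dx, so v = -5*exp(x)/4: now -5*x**2*exp(x)/4 + ∫(5*x*exp(x)/2) dx.
Step 2. Integrate ∫(5*x*exp(x)/2) dx by parts with u = x, dv = (5*exp(x)/2) dx, so v = 5*exp(x)/2: now -5*x**2*exp(x)/4 + 5*x*exp(x)/2 + ∫(-5*exp(x)/2) dx.
Step 3. Evaluate the standard form: now -5*x**2*exp(x)/4 + 5*x*exp(x)/2 - 5*exp(x)/2.
Answer: -5*x**2*exp(x)/4 + 5*x*exp(x)/2 - 5*exp(x)/2.


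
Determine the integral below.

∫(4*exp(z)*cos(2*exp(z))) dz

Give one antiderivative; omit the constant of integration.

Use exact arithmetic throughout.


Answer: 2*sin(2*exp(z)).


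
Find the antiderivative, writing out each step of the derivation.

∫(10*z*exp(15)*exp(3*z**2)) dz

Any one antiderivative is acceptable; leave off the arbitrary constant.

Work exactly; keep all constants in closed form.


Step 1. Substitute u = z**2 + 5, turning ∫(10*z*exp(15)*exp(3*z**2)) dz into ∫(5*exp(3*u)) du: now ∫(5*exp(3*u)) du.
Step 2. Evaluate the standard form: now 5*exp(3*u)/3.
Step 3. Substitute back u = z**2 + 5: now 5*exp(3*z**2 + 15)/3.
Answer: 5*exp(3*z**2 + 15)/3.


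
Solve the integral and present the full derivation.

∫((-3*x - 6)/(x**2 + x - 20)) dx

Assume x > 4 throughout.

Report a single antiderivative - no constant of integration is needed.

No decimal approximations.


Step 1. Decompose ∫((-3*x - 6)/(x**2 + x - 20)) dx by partial fractions, (-3*x - 6)/(x**2 + x - 20) = -1/(x + 5) - 2/(x - 4): now ∫(-2/(x - 4)) dx + ∫(-1/(x + 5)) dx.
Step 2. Evaluate the standard form [assuming x > 4]: now -2*log(x - 4) + ∫(-1/(x + 5)) dx.
Step 3. Evaluate the standard form [assuming x > -5]: now -2*log(x - 4) - log(x + 5).
Answer: -2*log(x - 4) - log(x + 5).


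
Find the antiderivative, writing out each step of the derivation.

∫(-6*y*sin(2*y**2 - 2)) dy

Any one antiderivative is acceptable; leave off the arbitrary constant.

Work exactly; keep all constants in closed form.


Step 1. Substitute u = y**2 - 1, turning ∫(-6*y*sin(2*y**2 - 2)) dy into ∫(-3*sin(2*u)) du: now ∫(-3*sin(2*u)) du.
Step 2. Evaluate the standard form: now 3*cos(2*u)/2.
Step 3. Substitute back u = y**2 - 1: now 3*cos(2*y**2 - 2)/2.
Answer: 3*cos(2*y**2 - 2)/2.


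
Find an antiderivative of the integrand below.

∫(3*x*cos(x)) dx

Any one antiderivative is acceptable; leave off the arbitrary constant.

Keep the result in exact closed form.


Answer: 3*x*sin(x) + 3*cos(x).


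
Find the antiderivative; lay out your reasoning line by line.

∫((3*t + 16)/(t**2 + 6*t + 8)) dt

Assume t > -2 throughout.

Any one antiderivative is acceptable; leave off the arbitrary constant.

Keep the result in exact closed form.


Step 1. Decompose ∫((3*t + 16)/(t**2 + 6*t + 8)) dt by partial fractions, (3*t + 16)/(t**2 + 6*t + 8) = -2/(t + 4) + 5/(t + 2): now ∫(5/(t + 2)) dt + ∫(-2/(t + 4)) dt.
Step 2. Evaluate the standard form [assuming t > -4]: now -2*log(t + 4) + ∫(5/(t + 2)) dt.
Step 3. Evaluate the standard form [assuming t > -2]: now 5*log(t + 2) - 2*log(t + 4).
Answer: 5*log(t + 2) - 2*log(t + 4).


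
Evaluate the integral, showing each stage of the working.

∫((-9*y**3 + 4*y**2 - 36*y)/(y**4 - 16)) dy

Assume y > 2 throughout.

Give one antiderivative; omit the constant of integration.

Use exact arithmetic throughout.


Step 1. Decompose ∫((-9*y**3 + 4*y**2 - 36*y)/(y**4 - 16)) dy by partial fractions, (-9*y**3 + 4*y**2 - 36*y)/(y**4 - 16) = 2/(y**2 + 4) - 5/(y + 2) - 4/(y - 2): now ∫(-4/(y - 2)) dy + ∫(-5/(y + 2)) dy + ∫(2/(y**2 + 4)) dy.
Step 2. Evaluate the standard form [assuming y > -2]: now -5*log(y + 2) + ∫(-4/(y - 2)) dy + ∫(2/(y**2 + 4)) dy.
Step 3. Evaluate the standard form [assuming y > 2]: now -4*log(y - 2) - 5*log(y + 2) + ∫(2/(y**2 + 4)) dy.
Step 4. Evaluate the standard form: now -4*log(y - 2) - 5*log(y + 2) + atan(y/2).
Answer: -4*log(y - 2) - 5*log(y + 2) + atan(y/2).


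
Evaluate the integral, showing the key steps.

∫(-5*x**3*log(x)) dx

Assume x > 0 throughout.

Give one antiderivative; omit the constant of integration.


Step 1. Integrate ∫(-5*x**3*log(x)) dx by parts with u = log(x), dv = (-5*x**3) dx, so v = -5*x**4/4 [assuming x > 0]: now -5*x**4*log(x)/4 + ∫(5*x**3/4) dx.
Step 2. Evaluate the standard form: now -5*x**4*log(x)/4 + 5*x**4/16.
Answer: -5*x**4*log(x)/4 + 5*x**4/16.


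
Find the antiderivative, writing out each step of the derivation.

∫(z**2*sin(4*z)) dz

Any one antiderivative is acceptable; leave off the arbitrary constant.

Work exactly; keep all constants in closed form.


Step 1. Integrate ∫(z**2*sin(4*z)) dz by parts with u = z**2, dv = (sin(4*z)) dz, so v = -cos(4*z)/4: now -z**2*cos(4*z)/4 + ∫(z*cos(4*z)/2) dz.
Step 2. Integrate ∫(z*cos(4*z)/2) dz by parts with u = z, dv = (cos(4*z)/2) dz, so v = sin(4*z)/8: now -z**2*cos(4*z)/4 + z*sin(4*z)/8 + ∫(-sin(4*z)/8) dz.
Step 3. Evaluate the standard form: now -z**2*cos(4*z)/4 + z*sin(4*z)/8 + cos(4*z)/32.
Answer: -z**2*cos(4*z)/4 + z*sin(4*z)/8 + cos(4*z)/32.


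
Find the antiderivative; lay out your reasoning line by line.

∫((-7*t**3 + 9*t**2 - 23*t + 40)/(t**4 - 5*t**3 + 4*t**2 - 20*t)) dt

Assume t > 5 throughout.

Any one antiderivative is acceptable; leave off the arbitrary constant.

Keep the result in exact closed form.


Step 1. Decompose ∫((-7*t**3 + 9*t**2 - 23*t + 40)/(t**4 - 5*t**3 + 4*t**2 - 20*t)) dt by partial fractions, (-7*t**3 + 9*t**2 - 23*t + 40)/(t**4 - 5*t**3 + 4*t**2 - 20*t) = -1/(t**2 + 4) - 5/(t - 5) - 2/t: now ∫(-2/t) dt + ∫(-5/(t - 5)) dt + ∫(-1/(t**2 + 4)) dt.
Step 2. Evaluate the standard form [assuming t > 0]: now -2*log(t) + ∫(-5/(t - 5)) dt + ∫(-1/(t**2 + 4)) dt.
Step 3. Evaluate the standard form [assuming t > 5]: now -2*log(t) - 5*log(t - 5) + ∫(-1/(t**2 + 4)) dt.
Step 4. Evaluate the standard form: now -2*log(t) - 5*log(t - 5) - atan(t/2)/2.
Answer: -2*log(t) - 5*log(t - 5) - atan(t/2)/2.


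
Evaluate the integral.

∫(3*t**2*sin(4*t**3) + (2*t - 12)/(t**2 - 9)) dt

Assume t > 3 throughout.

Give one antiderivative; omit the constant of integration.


Answer: -log(t - 3) + 3*log(t + 3) - cos(4*t**3)/4.


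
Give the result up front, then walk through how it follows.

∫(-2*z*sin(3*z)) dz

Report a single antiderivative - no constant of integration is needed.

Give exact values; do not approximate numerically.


The answer is 2*z*cos(3*z)/3 - 2*sin(3*z)/9.
Step 1. Integrate ∫(-2*z*sin(3*z)) dz by parts with u = z, dv = (-2*sin(3*z)) dz, so v = 2*cos(3*z)/3: now 2*z*cos(3*z)/3 + ∫(-2*cos(3*z)/3) dz.
Step 2. Evaluate the standard form: now 2*z*cos(3*z)/3 - 2*sin(3*z)/9.
Answer: 2*z*cos(3*z)/3 - 2*sin(3*z)/9.


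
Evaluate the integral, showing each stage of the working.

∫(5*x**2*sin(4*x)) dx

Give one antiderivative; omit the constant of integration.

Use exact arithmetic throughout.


Step 1. Integrate ∫(5*x**2*sin(4*x)) dx by parts with u = x**2, dv = (5*sin(4*x)) dx, so v = -5*cos(4*x)/4: now -5*x**2*cos(4*x)/4 + ∫(5*x*cos(4*x)/2) dx.
Step 2. Integrate ∫(5*x*cos(4*x)/2) dx by parts with u = x, dv = (5*cos(4*x)/2) dx, so v = 5*sin(4*x)/8: now -5*x**2*cos(4*x)/4 + 5*x*sin(4*x)/8 + ∫(-5*sin(4*x)/8) dx.
Step 3. Evaluate the standard form: now -5*x**2*cos(4*x)/4 + 5*x*sin(4*x)/8 + 5*cos(4*x)/32.
Answer: -5*x**2*cos(4*x)/4 + 5*x*sin(4*x)/8 + 5*cos(4*x)/32.


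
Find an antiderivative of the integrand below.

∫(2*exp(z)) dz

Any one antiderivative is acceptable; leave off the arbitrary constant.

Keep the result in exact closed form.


Answer: 2*exp(z).


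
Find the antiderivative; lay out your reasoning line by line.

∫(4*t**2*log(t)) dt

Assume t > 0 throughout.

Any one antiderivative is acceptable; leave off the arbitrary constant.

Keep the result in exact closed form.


Step 1. Integrate ∫(4*t**2*log(t)) dt by parts with u = log(t), dv = (4*t**2) dt, so v = 4*t**3/3 [assuming t > 0]: now 4*t**3*log(t)/3 + ∫(-4*t**2/3) dt.
Step 2. Evaluate the standard form: now 4*t**3*log(t)/3 - 4*t**3/9.
Answer: 4*t**3*log(t)/3 - 4*t**3/9.


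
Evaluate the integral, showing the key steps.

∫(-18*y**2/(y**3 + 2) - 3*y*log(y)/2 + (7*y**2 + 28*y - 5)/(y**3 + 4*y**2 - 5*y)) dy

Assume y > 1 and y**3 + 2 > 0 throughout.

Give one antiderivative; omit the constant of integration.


Step 1. Rewrite: now ∫(-3*y*log(y)/2) dy + ∫(-18*y**2/(y**3 + 2)) dy + ∫((7*y**2 + 28*y - 5)/(y**3 + 4*y**2 - 5*y)) dy.
Step 2. Integrate ∫(-3*y*log(y)/2) dy by parts with u = log(y), dv = (-3*y/2) dy, so v = -3*y**2/4 [assuming y > 0]: now -3*y**2*log(y)/4 + ∫(3*y/4) dy + ∫(-18*y**2/(y**3 + 2)) dy + ∫((7*y**2 + 28*y - 5)/(y**3 + 4*y**2 - 5*y)) dy.
Step 3. Evaluate the standard form: now -3*y**2*log(y)/4 + 3*y**2/8 + ∫(-18*y**2/(y**3 + 2)) dy + ∫((7*y**2 + 28*y - 5)/(y**3 + 4*y**2 - 5*y)) dy.
Step 4. Substitute u = y**3 + 2, turning ∫(-18*y**2/(y**3 + 2)) dy into ∫(-6/u) du: now -3*y**2*log(y)/4 + 3*y**2/8 + ∫(-6/u) du + ∫((7*y**2 + 28*y - 5)/(y**3 + 4*y**2 - 5*y)) dy.
Step 5. Evaluate the standard form [assuming u > 0]: now -3*y**2*log(y)/4 + 3*y**2/8 - 6*log(u) + ∫((7*y**2 + 28*y - 5)/(y**3 + 4*y**2 - 5*y)) dy.
Step 6. Substitute back u = y**3 + 2: now -3*y**2*log(y)/4 + 3*y**2/8 - 6*log(y**3 + 2) + ∫((7*y**2 + 28*y - 5)/(y**3 + 4*y**2 - 5*y)) dy.
Step 7. Decompose ∫((7*y**2 + 28*y - 5)/(y**3 + 4*y**2 - 5*y)) dy by partial fractions, (7*y**2 + 28*y - 5)/(y**3 + 4*y**2 - 5*y) = 1/(y + 5) + 5/(y - 1) + 1/y: now -3*y**2*log(y)/4 + 3*y**2/8 - 6*log(y**3 + 2) + ∫(1/y) dy + ∫(5/(y - 1)) dy + ∫(1/(y + 5)) dy.
Step 8. Evaluate the standard form [assuming y > 0]: now -3*y**2*log(y)/4 + 3*y**2/8 + log(y) - 6*log(y**3 + 2) + ∫(5/(y - 1)) dy + ∫(1/(y + 5)) dy.
Step 9. Evaluate the standard form [assuming y > 1]: now -3*y**2*log(y)/4 + 3*y**2/8 + log(y) + 5*log(y - 1) - 6*log(y**3 + 2) + ∫(1/(y + 5)) dy.
Step 10. Evaluate the standard form [assuming y > -5]: now -3*y**2*log(y)/4 + 3*y**2/8 + log(y) + 5*log(y - 1) + log(y + 5) - 6*log(y**3 + 2).
Answer: -3*y**2*log(y)/4 + 3*y**2/8 + log(y) + 5*log(y - 1) + log(y + 5) - 6*log(y**3 + 2).


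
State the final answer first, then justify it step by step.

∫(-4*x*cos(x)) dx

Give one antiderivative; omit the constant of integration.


The answer is -4*x*sin(x) - 4*cos(x).
Step 1. Integrate ∫(-4*x*cos(x)) dx by parts with u = x, dv = (-4*cos(x)) dx, so v = -4*sin(x): now -4*x*sin(x) + ∫(4*sin(x)) dx.
Step 2. Evaluate the standard form: now -4*x*sin(x) - 4*cos(x).
Answer: -4*x*sin(x) - 4*cos(x).


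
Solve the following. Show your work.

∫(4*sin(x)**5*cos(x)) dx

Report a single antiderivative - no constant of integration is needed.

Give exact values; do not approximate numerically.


Step 1. Substitute u = sin(x), turning ∫(4*sin(x)**5*cos(x)) dx into ∫(4*u**5) du: now ∫(4*u**5) du.
Step 2. Evaluate the standard form: now 2*u**6/3.
Step 3. Substitute back u = sin(x): now 2*sin(x)**6/3.
Answer: 2*sin(x)**6/3.


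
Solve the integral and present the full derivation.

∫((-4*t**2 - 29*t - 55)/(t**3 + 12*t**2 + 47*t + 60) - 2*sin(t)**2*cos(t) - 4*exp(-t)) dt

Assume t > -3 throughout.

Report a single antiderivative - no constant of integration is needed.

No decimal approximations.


Step 1. Rewrite: now ∫((-4*t**2 - 29*t - 55)/(t**3 + 12*t**2 + 47*t + 60)) dt + ∫(-2*sin(t)**2*cos(t)) dt + ∫(-4*exp(-t)) dt.
Step 2. Decompose ∫((-4*t**2 - 29*t - 55)/(t**3 + 12*t**2 + 47*t + 60)) dt by partial fractions, (-4*t**2 - 29*t - 55)/(t**3 + 12*t**2 + 47*t + 60) = -5/(t + 5) + 3/(t + 4) - 2/(t + 3): now ∫(-2*sin(t)**2*cos(t)) dt + ∫(-2/(t + 3)) dt + ∫(3/(t + 4)) dt + ∫(-5/(t + 5)) dt + ∫(-4*exp(-t)) dt.
Step 3. Evaluate the standard form [assuming t > -5]: now -5*log(t + 5) + ∫(-2*sin(t)**2*cos(t)) dt + ∫(-2/(t + 3)) dt + ∫(3/(t + 4)) dt + ∫(-4*exp(-t)) dt.
Step 4. Evaluate the standard form [assuming t > -4]: now 3*log(t + 4) - 5*log(t + 5) + ∫(-2*sin(t)**2*cos(t)) dt + ∫(-2/(t + 3)) dt + ∫(-4*exp(-t)) dt.
Step 5. Evaluate the standard form [assuming t > -3]: now -2*log(t + 3) + 3*log(t + 4) - 5*log(t + 5) + ∫(-2*sin(t)**2*cos(t)) dt + ∫(-4*exp(-t)) dt.
Step 6. Substitute u = sin(t), turning ∫(-2*sin(t)**2*cos(t)) dt into ∫(-2*u**2) du: now -2*log(t + 3) + 3*log(t + 4) - 5*log(t + 5) + ∫(-2*u**2) du + ∫(-4*exp(-t)) dt.
Step 7. Evaluate the standard form: now -2*u**3/3 - 2*log(t + 3) + 3*log(t + 4) - 5*log(t + 5) + ∫(-4*exp(-t)) dt.
Step 8. Substitute back u = sin(t): now -2*log(t + 3) + 3*log(t + 4) - 5*log(t + 5) - 2*sin(t)**3/3 + ∫(-4*exp(-t)) dt.
Step 9. Evaluate the standard form: now -2*log(t + 3) + 3*log(t + 4) - 5*log(t + 5) - 2*sin(t)**3/3 + 4*exp(-t).
Answer: -2*log(t + 3) + 3*log(t + 4) - 5*log(t + 5) - 2*sin(t)**3/3 + 4*exp(-t).


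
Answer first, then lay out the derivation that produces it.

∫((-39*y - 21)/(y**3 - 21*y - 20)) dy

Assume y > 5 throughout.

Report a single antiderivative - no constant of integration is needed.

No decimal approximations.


The answer is -4*log(y - 5) - log(y + 1) + 5*log(y + 4).
Step 1. Decompose ∫((-39*y - 21)/(y**3 - 21*y - 20)) dy by partial fractions, (-39*y - 21)/(y**3 - 21*y - 20) = 5/(y + 4) - 1/(y + 1) - 4/(y - 5): now ∫(-4/(y - 5)) dy + ∫(-1/(y + 1)) dy + ∫(5/(y + 4)) dy.
Step 2. Evaluate the standard form [assuming y > -1]: now -log(y + 1) + ∫(-4/(y - 5)) dy + ∫(5/(y + 4)) dy.
Step 3. Evaluate the standard form [assuming y > -4]: now -log(y + 1) + 5*log(y + 4) + ∫(-4/(y - 5)) dy.
Step 4. Evaluate the standard form [assuming y > 5]: now -4*log(y - 5) - log(y + 1) + 5*log(y + 4).
Answer: -4*log(y - 5) - log(y + 1) + 5*log(y + 4).


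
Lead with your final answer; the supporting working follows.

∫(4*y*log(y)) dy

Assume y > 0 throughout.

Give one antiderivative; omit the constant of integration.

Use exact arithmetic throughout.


The answer is 2*y**2*log(y) - y**2.
Step 1. Integrate ∫(4*y*log(y)) dy by parts with u = log(y), dv = (4*y) dy, so v = 2*y**2 [assuming y > 0]: now 2*y**2*log(y) + ∫(-2*y) dy.
Step 2. Evaluate the standard form: now 2*y**2*log(y) - y**2.
Answer: 2*y**2*log(y) - y**2.


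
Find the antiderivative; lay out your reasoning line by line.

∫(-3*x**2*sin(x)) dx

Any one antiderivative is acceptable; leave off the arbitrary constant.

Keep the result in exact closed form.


Step 1. Integrate ∫(-3*x**2*sin(x)) dx by parts with u = x**2, dv = (-3*sin(x)) dx, so v = 3*cos(x): now 3*x**2*cos(x) + ∫(-6*x*cos(x)) dx.
Step 2. Integrate ∫(-6*x*cos(x)) dx by parts with u = x, dv = (-6*cos(x)) dx, so v = -6*sin(x): now 3*x**2*cos(x) - 6*x*sin(x) + ∫(6*sin(x)) dx.
Step 3. Evaluate the standard form: now 3*x**2*cos(x) - 6*x*sin(x) - 6*cos(x).
Answer: 3*x**2*cos(x) - 6*x*sin(x) - 6*cos(x).


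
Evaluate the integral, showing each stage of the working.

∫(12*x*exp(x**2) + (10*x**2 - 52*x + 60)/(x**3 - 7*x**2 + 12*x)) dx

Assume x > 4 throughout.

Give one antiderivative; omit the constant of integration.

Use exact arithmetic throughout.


Step 1. Rewrite: now ∫(12*x*exp(x**2)) dx + ∫((10*x**2 - 52*x + 60)/(x**3 - 7*x**2 + 12*x)) dx.
Step 2. Decompose ∫((10*x**2 - 52*x + 60)/(x**3 - 7*x**2 + 12*x)) dx by partial fractions, (10*x**2 - 52*x + 60)/(x**3 - 7*x**2 + 12*x) = 2/(x - 3) + 3/(x - 4) + 5/x: now ∫(5/x) dx + ∫(12*x*exp(x**2)) dx + ∫(3/(x - 4)) dx + ∫(2/(x - 3)) dx.
Step 3. Evaluate the standard form [assuming x > 3]: now 2*log(x - 3) + ∫(5/x) dx + ∫(12*x*exp(x**2)) dx + ∫(3/(x - 4)) dx.
Step 4. Evaluate the standard form [assuming x > 4]: now 3*log(x - 4) + 2*log(x - 3) + ∫(5/x) dx + ∫(12*x*exp(x**2)) dx.
Step 5. Evaluate the standard form [assuming x > 0]: now 5*log(x) + 3*log(x - 4) + 2*log(x - 3) + ∫(12*x*exp(x**2)) dx.
Step 6. Substitute u = x**2, turning ∫(12*x*exp(x**2)) dx into ∫(6*exp(u)) du: now 5*log(x) + 3*log(x - 4) + 2*log(x - 3) + ∫(6*exp(u)) du.
Step 7. Evaluate the standard form: now 6*exp(u) + 5*log(x) + 3*log(x - 4) + 2*log(x - 3).
Step 8. Substitute back u = x**2: now 6*exp(x**2) + 5*log(x) + 3*log(x - 4) + 2*log(x - 3).
Answer: 6*exp(x**2) + 5*log(x) + 3*log(x - 4) + 2*log(x - 3).
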